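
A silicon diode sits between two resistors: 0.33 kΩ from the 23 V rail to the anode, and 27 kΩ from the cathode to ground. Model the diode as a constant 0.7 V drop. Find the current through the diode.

The two resistors are in series with the diode, so KVL gives 23 = I·0.33 + 0.7 + I·27.
I = (23 − 0.7) / (0.33 + 27) kΩ = 22.3 / 27.3 = 0.816 mA.

I ≈ 0.82 mA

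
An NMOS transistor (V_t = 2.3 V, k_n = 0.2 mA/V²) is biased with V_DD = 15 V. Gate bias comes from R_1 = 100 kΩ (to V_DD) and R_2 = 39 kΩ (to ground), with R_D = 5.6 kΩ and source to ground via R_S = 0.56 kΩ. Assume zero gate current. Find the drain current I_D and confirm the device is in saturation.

I_D ≈ 0.3 mA

V_G = V_DD·R_2/(R_1+R_2) = 15×39/139 = 4.21 V.
Assume saturation: I_D = (k_n/2)(V_GS − V_t)² with V_GS = V_G − I_D·R_S = 4.21 − 0.56·I_D.
Substituting gives 0.0314·I_D² − 1.21·I_D + 0.364 = 0, with roots I_D = 0.302 or 38.4 mA.
The root I_D = 38.4 mA gives V_GS = -17.3 V ≤ V_t, so take I_D = 0.302 mA.
Then V_GS = 4.04 V and V_DS = V_DD − I_D(R_D+R_S) = 15 − 0.302×6.16 = 13.1 V.
Saturation requires V_DS ≥ V_GS − V_t = 1.74 V; 13.1 ≥ 1.74 ✓.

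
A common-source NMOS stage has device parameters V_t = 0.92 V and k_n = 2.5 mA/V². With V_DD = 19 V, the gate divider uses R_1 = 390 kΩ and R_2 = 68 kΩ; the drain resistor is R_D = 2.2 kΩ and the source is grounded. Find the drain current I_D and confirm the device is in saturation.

V_G = V_DD·R_2/(R_1+R_2) = 19×68/458 = 2.82 V. With the source grounded, V_GS = V_G = 2.82 V.
Assume saturation: I_D = (k_n/2)(V_GS − V_t)² = (2.5/2)×(2.82 − 0.92)² = 1.25×1.9² = 4.52 mA.
V_DS = V_DD − I_D·R_D = 19 − 4.52×2.2 = 9.06 V.
Saturation requires V_DS ≥ V_GS − V_t = 1.9 V; 9.06 ≥ 1.9 ✓.

I_D ≈ 4.5 mA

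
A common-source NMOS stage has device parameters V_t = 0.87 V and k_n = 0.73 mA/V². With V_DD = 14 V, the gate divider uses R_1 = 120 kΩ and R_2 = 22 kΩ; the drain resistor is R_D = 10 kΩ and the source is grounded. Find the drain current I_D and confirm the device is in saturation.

V_G = V_DD·R_2/(R_1+R_2) = 14×22/142 = 2.17 V. With the source grounded, V_GS = V_G = 2.17 V.
Assume saturation: I_D = (k_n/2)(V_GS − V_t)² = (0.73/2)×(2.17 − 0.87)² = 0.365×1.3² = 0.616 mA.
V_DS = V_DD − I_D·R_D = 14 − 0.616×10 = 7.84 V.
Saturation requires V_DS ≥ V_GS − V_t = 1.3 V; 7.84 ≥ 1.3 ✓.

I_D ≈ 0.62 mA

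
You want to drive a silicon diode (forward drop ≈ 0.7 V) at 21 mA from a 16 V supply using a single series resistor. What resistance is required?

The resistor drops V_S − V_D = 16 − 0.7 = 15.3 V at 21 mA.
R = 15.3 V / 21 mA = 0.729 kΩ.

R ≈ 0.73 kΩ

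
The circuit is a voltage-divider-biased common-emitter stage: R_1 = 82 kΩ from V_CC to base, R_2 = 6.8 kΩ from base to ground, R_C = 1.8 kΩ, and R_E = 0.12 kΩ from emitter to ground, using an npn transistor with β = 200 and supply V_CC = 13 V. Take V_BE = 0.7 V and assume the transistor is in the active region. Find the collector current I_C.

Thevenize the base divider: V_Th = V_CC·R_2/(R_1+R_2) = 13×6.8/88.8 = 0.995 V, R_Th = R_1‖R_2 = 6.28 kΩ.
Base-emitter loop: V_Th = I_B·R_Th + V_BE + (β+1)I_B·R_E, so I_B = (0.995 − 0.7) / (6.28 + 201×0.12) = 0.00972 mA.
I_C = β·I_B = 200×0.00972 = 1.94 mA, and I_E = (β+1)I_B = 1.95 mA.
V_CE = V_CC − I_C·R_C − I_E·R_E = 13 − 1.94×1.8 − 1.95×0.12 = 9.27 V.
V_CE = 9.27 V > 0.2 V confirms active-region operation.

I_C ≈ 1.9 mA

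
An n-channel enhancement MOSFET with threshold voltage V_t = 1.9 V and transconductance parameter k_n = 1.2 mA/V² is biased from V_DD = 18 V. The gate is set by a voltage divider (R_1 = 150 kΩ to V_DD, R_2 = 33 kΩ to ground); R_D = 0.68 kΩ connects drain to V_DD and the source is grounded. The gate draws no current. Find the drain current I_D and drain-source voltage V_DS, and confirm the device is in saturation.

I_D ≈ 1.1 mA, V_DS ≈ 17 V

V_G = V_DD·R_2/(R_1+R_2) = 18×33/183 = 3.25 V. With the source grounded, V_GS = V_G = 3.25 V.
Assume saturation: I_D = (k_n/2)(V_GS − V_t)² = (1.2/2)×(3.25 − 1.9)² = 0.6×1.35² = 1.09 mA.
V_DS = V_DD − I_D·R_D = 18 − 1.09×0.68 = 17.3 V.
Saturation requires V_DS ≥ V_GS − V_t = 1.35 V; 17.3 ≥ 1.35 ✓.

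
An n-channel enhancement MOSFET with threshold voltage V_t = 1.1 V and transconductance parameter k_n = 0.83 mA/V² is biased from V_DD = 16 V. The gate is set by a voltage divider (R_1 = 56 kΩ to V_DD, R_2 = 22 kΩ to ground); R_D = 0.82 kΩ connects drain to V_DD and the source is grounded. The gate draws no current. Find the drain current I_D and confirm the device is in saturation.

V_G = V_DD·R_2/(R_1+R_2) = 16×22/78 = 4.51 V. With the source grounded, V_GS = V_G = 4.51 V.
Assume saturation: I_D = (k_n/2)(V_GS − V_t)² = (0.83/2)×(4.51 − 1.1)² = 0.415×3.41² = 4.83 mA.
V_DS = V_DD − I_D·R_D = 16 − 4.83×0.82 = 12 V.
Saturation requires V_DS ≥ V_GS − V_t = 3.41 V; 12 ≥ 3.41 ✓.

I_D ≈ 4.8 mA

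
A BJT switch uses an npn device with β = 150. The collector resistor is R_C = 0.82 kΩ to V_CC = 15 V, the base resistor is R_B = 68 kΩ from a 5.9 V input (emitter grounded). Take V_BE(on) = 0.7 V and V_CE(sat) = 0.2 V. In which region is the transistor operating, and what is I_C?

active; I_C ≈ 11 mA

Assume active. Base-emitter loop: I_B = (V_BB − V_BE)/R_B = (5.9 − 0.7)/68 = 0.0765 mA.
I_C = β·I_B = 150×0.0765 = 11.5 mA.
V_CE = V_CC − I_C·R_C = 15 − 11.5×0.82 = 5.59 V > V_CE(sat), so the active-region assumption holds.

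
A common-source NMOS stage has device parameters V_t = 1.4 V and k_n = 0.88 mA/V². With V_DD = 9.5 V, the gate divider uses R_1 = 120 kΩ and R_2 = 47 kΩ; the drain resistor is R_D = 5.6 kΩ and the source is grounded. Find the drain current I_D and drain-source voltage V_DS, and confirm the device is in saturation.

I_D ≈ 0.71 mA, V_DS ≈ 5.5 V

V_G = V_DD·R_2/(R_1+R_2) = 9.5×47/167 = 2.67 V. With the source grounded, V_GS = V_G = 2.67 V.
Assume saturation: I_D = (k_n/2)(V_GS − V_t)² = (0.88/2)×(2.67 − 1.4)² = 0.44×1.27² = 0.714 mA.
V_DS = V_DD − I_D·R_D = 9.5 − 0.714×5.6 = 5.5 V.
Saturation requires V_DS ≥ V_GS − V_t = 1.27 V; 5.5 ≥ 1.27 ✓.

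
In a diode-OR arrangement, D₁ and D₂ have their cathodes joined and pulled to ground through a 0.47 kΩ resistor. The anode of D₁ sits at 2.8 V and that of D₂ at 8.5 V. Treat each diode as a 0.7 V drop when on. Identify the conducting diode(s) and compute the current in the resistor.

Only D₂ conducts; I_R ≈ 17 mA

Assume both conduct. Then node N would need to be at both 2.8−0.7 = 2.1 V and 8.5−0.7 = 7.8 V, which is impossible.
Assume only D₂ conducts: V_N = 8.5 − 0.7 = 7.8 V, so I_R = 7.8/0.47 = 16.6 mA.
Check D₁: its anode-to-cathode voltage is 2.8 − 7.8 = -5 V < 0.7 V, so it is off. The assumption is consistent.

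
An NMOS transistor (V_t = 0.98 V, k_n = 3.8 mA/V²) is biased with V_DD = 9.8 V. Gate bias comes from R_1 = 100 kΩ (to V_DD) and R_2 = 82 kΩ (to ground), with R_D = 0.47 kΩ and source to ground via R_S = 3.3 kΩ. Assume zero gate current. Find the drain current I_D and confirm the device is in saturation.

I_D ≈ 0.84 mA

V_G = V_DD·R_2/(R_1+R_2) = 9.8×82/182 = 4.42 V.
Assume saturation: I_D = (k_n/2)(V_GS − V_t)² with V_GS = V_G − I_D·R_S = 4.42 − 3.3·I_D.
Substituting gives 20.7·I_D² − 44.1·I_D + 22.4 = 0, with roots I_D = 0.84 or 1.29 mA.
The root I_D = 1.29 mA gives V_GS = 0.156 V ≤ V_t, so take I_D = 0.84 mA.
Then V_GS = 1.64 V and V_DS = V_DD − I_D(R_D+R_S) = 9.8 − 0.84×3.77 = 6.63 V.
Saturation requires V_DS ≥ V_GS − V_t = 0.665 V; 6.63 ≥ 0.665 ✓.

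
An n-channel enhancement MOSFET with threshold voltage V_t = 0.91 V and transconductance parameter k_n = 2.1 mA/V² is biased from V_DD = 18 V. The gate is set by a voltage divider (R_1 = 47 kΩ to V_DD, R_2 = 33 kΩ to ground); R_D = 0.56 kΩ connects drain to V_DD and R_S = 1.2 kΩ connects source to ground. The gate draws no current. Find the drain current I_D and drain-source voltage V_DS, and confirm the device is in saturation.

V_G = V_DD·R_2/(R_1+R_2) = 18×33/80 = 7.42 V.
Assume saturation: I_D = (k_n/2)(V_GS − V_t)² with V_GS = V_G − I_D·R_S = 7.42 − 1.2·I_D.
Substituting gives 1.51·I_D² − 17.4·I_D + 44.6 = 0, with roots I_D = 3.84 or 7.68 mA.
The root I_D = 7.68 mA gives V_GS = -1.8 V ≤ V_t, so take I_D = 3.84 mA.
Then V_GS = 2.82 V and V_DS = V_DD − I_D(R_D+R_S) = 18 − 3.84×1.76 = 11.2 V.
Saturation requires V_DS ≥ V_GS − V_t = 1.91 V; 11.2 ≥ 1.91 ✓.

I_D ≈ 3.8 mA, V_DS ≈ 11 V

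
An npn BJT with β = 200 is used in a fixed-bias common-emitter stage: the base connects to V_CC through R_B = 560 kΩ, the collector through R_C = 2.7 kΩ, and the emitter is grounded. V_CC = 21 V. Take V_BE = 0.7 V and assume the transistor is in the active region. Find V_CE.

Base loop: V_CC = I_B·R_B + V_BE, so I_B = (21 − 0.7)/560 kΩ = 0.0363 mA.
In the active region I_C = β·I_B = 200 × 0.0363 = 7.25 mA.
Collector loop: V_CE = V_CC − I_C·R_C = 21 − 7.25×2.7 = 1.42 V.
Since V_CE = 1.42 V > V_CE(sat) ≈ 0.2 V, the transistor is in the active region as assumed.

V_CE ≈ 1.4 V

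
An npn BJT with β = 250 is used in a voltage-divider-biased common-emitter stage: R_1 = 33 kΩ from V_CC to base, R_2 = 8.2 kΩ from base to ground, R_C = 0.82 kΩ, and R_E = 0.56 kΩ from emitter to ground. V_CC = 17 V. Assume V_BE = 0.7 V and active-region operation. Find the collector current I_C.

I_C ≈ 4.6 mA

Thevenize the base divider: V_Th = V_CC·R_2/(R_1+R_2) = 17×8.2/41.2 = 3.38 V, R_Th = R_1‖R_2 = 6.57 kΩ.
Base-emitter loop: V_Th = I_B·R_Th + V_BE + (β+1)I_B·R_E, so I_B = (3.38 − 0.7) / (6.57 + 251×0.56) = 0.0182 mA.
I_C = β·I_B = 250×0.0182 = 4.56 mA, and I_E = (β+1)I_B = 4.58 mA.
V_CE = V_CC − I_C·R_C − I_E·R_E = 17 − 4.56×0.82 − 4.58×0.56 = 10.7 V.
V_CE = 10.7 V > 0.2 V confirms active-region operation.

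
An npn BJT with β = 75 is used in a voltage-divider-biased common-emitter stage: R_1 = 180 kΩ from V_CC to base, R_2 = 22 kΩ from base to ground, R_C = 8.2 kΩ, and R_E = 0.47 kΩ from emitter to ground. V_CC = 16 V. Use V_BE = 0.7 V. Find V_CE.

V_CE ≈ 3.7 V

Thevenize the base divider: V_Th = V_CC·R_2/(R_1+R_2) = 16×22/202 = 1.74 V, R_Th = R_1‖R_2 = 19.6 kΩ.
Base-emitter loop: V_Th = I_B·R_Th + V_BE + (β+1)I_B·R_E, so I_B = (1.74 − 0.7) / (19.6 + 76×0.47) = 0.0188 mA.
I_C = β·I_B = 75×0.0188 = 1.41 mA, and I_E = (β+1)I_B = 1.43 mA.
V_CE = V_CC − I_C·R_C − I_E·R_E = 16 − 1.41×8.2 − 1.43×0.47 = 3.74 V.
V_CE = 3.74 V > 0.2 V confirms active-region operation.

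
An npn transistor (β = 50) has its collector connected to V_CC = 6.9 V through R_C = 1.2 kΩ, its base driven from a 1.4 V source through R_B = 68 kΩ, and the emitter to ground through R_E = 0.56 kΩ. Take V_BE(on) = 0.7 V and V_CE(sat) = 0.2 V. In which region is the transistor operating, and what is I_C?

Assume active. Base-emitter loop: I_B = (V_BB − V_BE)/(R_B + (β+1)R_E) = (1.4 − 0.7)/(68 + 51×0.56) = 0.00725 mA.
I_C = β·I_B = 50×0.00725 = 0.362 mA.
V_CE = V_CC − I_C·R_C − I_E·R_E = 6.9 − 0.362×1.2 − 0.37×0.56 = 6.26 V > V_CE(sat), so the active-region assumption holds.

active; I_C ≈ 0.36 mA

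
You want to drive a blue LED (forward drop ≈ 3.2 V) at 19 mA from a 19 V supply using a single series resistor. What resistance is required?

The resistor drops V_S − V_D = 19 − 3.2 = 15.8 V at 19 mA.
R = 15.8 V / 19 mA = 0.832 kΩ.

R ≈ 0.83 kΩ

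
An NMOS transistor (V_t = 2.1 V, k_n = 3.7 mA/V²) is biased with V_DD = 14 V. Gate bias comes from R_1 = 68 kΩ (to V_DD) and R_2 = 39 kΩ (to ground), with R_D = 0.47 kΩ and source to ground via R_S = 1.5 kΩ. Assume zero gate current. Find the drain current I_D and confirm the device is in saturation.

V_G = V_DD·R_2/(R_1+R_2) = 14×39/107 = 5.1 V.
Assume saturation: I_D = (k_n/2)(V_GS − V_t)² with V_GS = V_G − I_D·R_S = 5.1 − 1.5·I_D.
Substituting gives 4.16·I_D² − 17.7·I_D + 16.7 = 0, with roots I_D = 1.42 or 2.83 mA.
The root I_D = 2.83 mA gives V_GS = 0.864 V ≤ V_t, so take I_D = 1.42 mA.
Then V_GS = 2.98 V and V_DS = V_DD − I_D(R_D+R_S) = 14 − 1.42×1.97 = 11.2 V.
Saturation requires V_DS ≥ V_GS − V_t = 0.876 V; 11.2 ≥ 0.876 ✓.

I_D ≈ 1.4 mA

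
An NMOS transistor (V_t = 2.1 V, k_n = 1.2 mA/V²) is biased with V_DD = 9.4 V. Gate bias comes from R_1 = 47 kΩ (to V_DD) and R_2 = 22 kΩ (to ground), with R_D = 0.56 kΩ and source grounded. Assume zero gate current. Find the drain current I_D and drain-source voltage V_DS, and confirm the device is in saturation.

V_G = V_DD·R_2/(R_1+R_2) = 9.4×22/69 = 3 V. With the source grounded, V_GS = V_G = 3 V.
Assume saturation: I_D = (k_n/2)(V_GS − V_t)² = (1.2/2)×(3 − 2.1)² = 0.6×0.897² = 0.483 mA.
V_DS = V_DD − I_D·R_D = 9.4 − 0.483×0.56 = 9.13 V.
Saturation requires V_DS ≥ V_GS − V_t = 0.897 V; 9.13 ≥ 0.897 ✓.

I_D ≈ 0.48 mA, V_DS ≈ 9.1 V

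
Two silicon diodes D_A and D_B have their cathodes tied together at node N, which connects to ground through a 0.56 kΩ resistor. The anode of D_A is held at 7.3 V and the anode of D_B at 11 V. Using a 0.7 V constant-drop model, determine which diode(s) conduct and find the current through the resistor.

Assume both conduct. Then node N would need to be at both 7.3−0.7 = 6.6 V and 11−0.7 = 10.3 V, which is impossible.
Assume only D_B conducts: V_N = 11 − 0.7 = 10.3 V, so I_R = 10.3/0.56 = 18.4 mA.
Check D_A: its anode-to-cathode voltage is 7.3 − 10.3 = -3 V < 0.7 V, so it is off. The assumption is consistent.

Only D_B conducts; I_R ≈ 18 mA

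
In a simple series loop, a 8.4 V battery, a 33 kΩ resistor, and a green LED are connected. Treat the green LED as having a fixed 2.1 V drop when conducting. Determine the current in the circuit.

KVL around the loop: 8.4 = V_D + I·R = 2.1 + I × 33 kΩ.
So I = (8.4 − 2.1) / 33 kΩ = 6.3 / 33 = 0.191 mA.

I ≈ 0.19 mA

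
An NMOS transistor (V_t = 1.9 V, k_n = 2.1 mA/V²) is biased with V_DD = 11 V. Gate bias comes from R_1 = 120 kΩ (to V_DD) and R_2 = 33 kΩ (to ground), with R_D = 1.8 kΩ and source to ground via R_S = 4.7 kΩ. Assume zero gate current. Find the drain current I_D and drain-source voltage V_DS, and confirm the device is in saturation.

V_G = V_DD·R_2/(R_1+R_2) = 11×33/153 = 2.37 V.
Assume saturation: I_D = (k_n/2)(V_GS − V_t)² with V_GS = V_G − I_D·R_S = 2.37 − 4.7·I_D.
Substituting gives 23.2·I_D² − 5.66·I_D + 0.234 = 0, with roots I_D = 0.0528 or 0.191 mA.
The root I_D = 0.191 mA gives V_GS = 1.47 V ≤ V_t, so take I_D = 0.0528 mA.
Then V_GS = 2.12 V and V_DS = V_DD − I_D(R_D+R_S) = 11 − 0.0528×6.5 = 10.7 V.
Saturation requires V_DS ≥ V_GS − V_t = 0.224 V; 10.7 ≥ 0.224 ✓.

I_D ≈ 0.053 mA, V_DS ≈ 11 V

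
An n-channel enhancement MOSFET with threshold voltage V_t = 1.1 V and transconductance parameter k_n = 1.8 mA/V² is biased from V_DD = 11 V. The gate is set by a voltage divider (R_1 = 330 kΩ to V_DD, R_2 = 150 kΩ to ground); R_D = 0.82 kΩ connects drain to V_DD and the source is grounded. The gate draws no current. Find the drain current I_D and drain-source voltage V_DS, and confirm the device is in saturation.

I_D ≈ 4.9 mA, V_DS ≈ 7 V

V_G = V_DD·R_2/(R_1+R_2) = 11×150/480 = 3.44 V. With the source grounded, V_GS = V_G = 3.44 V.
Assume saturation: I_D = (k_n/2)(V_GS − V_t)² = (1.8/2)×(3.44 − 1.1)² = 0.9×2.34² = 4.92 mA.
V_DS = V_DD − I_D·R_D = 11 − 4.92×0.82 = 6.97 V.
Saturation requires V_DS ≥ V_GS − V_t = 2.34 V; 6.97 ≥ 2.34 ✓.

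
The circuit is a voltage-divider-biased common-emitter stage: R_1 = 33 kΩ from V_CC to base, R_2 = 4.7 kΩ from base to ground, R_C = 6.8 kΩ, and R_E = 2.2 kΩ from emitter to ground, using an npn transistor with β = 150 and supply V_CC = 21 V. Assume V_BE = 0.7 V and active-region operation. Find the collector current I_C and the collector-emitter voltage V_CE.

I_C ≈ 0.86 mA, V_CE ≈ 13 V

Thevenize the base divider: V_Th = V_CC·R_2/(R_1+R_2) = 21×4.7/37.7 = 2.62 V, R_Th = R_1‖R_2 = 4.11 kΩ.
Base-emitter loop: V_Th = I_B·R_Th + V_BE + (β+1)I_B·R_E, so I_B = (2.62 − 0.7) / (4.11 + 151×2.2) = 0.0057 mA.
I_C = β·I_B = 150×0.0057 = 0.855 mA, and I_E = (β+1)I_B = 0.861 mA.
V_CE = V_CC − I_C·R_C − I_E·R_E = 21 − 0.855×6.8 − 0.861×2.2 = 13.3 V.
V_CE = 13.3 V > 0.2 V confirms active-region operation.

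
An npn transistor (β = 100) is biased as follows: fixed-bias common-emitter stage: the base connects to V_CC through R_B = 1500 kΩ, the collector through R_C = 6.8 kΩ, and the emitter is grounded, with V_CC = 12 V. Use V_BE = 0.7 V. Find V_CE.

Base loop: V_CC = I_B·R_B + V_BE, so I_B = (12 − 0.7)/1500 kΩ = 0.00753 mA.
In the active region I_C = β·I_B = 100 × 0.00753 = 0.753 mA.
Collector loop: V_CE = V_CC − I_C·R_C = 12 − 0.753×6.8 = 6.88 V.
Since V_CE = 6.88 V > V_CE(sat) ≈ 0.2 V, the transistor is in the active region as assumed.

V_CE ≈ 6.9 V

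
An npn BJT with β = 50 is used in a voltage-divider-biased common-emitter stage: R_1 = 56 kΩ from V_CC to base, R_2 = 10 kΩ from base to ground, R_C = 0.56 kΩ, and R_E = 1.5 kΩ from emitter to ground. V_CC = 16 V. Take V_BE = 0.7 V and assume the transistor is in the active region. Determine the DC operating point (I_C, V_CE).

Thevenize the base divider: V_Th = V_CC·R_2/(R_1+R_2) = 16×10/66 = 2.42 V, R_Th = R_1‖R_2 = 8.48 kΩ.
Base-emitter loop: V_Th = I_B·R_Th + V_BE + (β+1)I_B·R_E, so I_B = (2.42 − 0.7) / (8.48 + 51×1.5) = 0.0203 mA.
I_C = β·I_B = 50×0.0203 = 1.01 mA, and I_E = (β+1)I_B = 1.03 mA.
V_CE = V_CC − I_C·R_C − I_E·R_E = 16 − 1.01×0.56 − 1.03×1.5 = 13.9 V.
V_CE = 13.9 V > 0.2 V confirms active-region operation.

I_C ≈ 1 mA, V_CE ≈ 14 V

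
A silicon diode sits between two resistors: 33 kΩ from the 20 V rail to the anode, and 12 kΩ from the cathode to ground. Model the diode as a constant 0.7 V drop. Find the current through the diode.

The two resistors are in series with the diode, so KVL gives 20 = I·33 + 0.7 + I·12.
I = (20 − 0.7) / (33 + 12) kΩ = 19.3 / 45 = 0.429 mA.

I ≈ 0.43 mA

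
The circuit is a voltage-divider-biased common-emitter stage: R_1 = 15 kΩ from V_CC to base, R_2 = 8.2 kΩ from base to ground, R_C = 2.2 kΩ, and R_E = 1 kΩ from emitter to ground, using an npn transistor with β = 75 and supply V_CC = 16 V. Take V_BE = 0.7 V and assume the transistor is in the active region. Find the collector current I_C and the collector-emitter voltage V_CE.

I_C ≈ 4.6 mA, V_CE ≈ 1.3 V

Thevenize the base divider: V_Th = V_CC·R_2/(R_1+R_2) = 16×8.2/23.2 = 5.66 V, R_Th = R_1‖R_2 = 5.3 kΩ.
Base-emitter loop: V_Th = I_B·R_Th + V_BE + (β+1)I_B·R_E, so I_B = (5.66 − 0.7) / (5.3 + 76×1) = 0.0609 mA.
I_C = β·I_B = 75×0.0609 = 4.57 mA, and I_E = (β+1)I_B = 4.63 mA.
V_CE = V_CC − I_C·R_C − I_E·R_E = 16 − 4.57×2.2 − 4.63×1 = 1.31 V.
V_CE = 1.31 V > 0.2 V confirms active-region operation.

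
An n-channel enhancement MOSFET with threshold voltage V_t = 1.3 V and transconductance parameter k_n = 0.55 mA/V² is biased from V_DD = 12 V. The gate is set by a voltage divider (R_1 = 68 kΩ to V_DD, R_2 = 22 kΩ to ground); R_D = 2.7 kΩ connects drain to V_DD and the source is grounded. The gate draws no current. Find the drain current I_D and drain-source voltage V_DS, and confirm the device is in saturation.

V_G = V_DD·R_2/(R_1+R_2) = 12×22/90 = 2.93 V. With the source grounded, V_GS = V_G = 2.93 V.
Assume saturation: I_D = (k_n/2)(V_GS − V_t)² = (0.55/2)×(2.93 − 1.3)² = 0.275×1.63² = 0.734 mA.
V_DS = V_DD − I_D·R_D = 12 − 0.734×2.7 = 10 V.
Saturation requires V_DS ≥ V_GS − V_t = 1.63 V; 10 ≥ 1.63 ✓.

I_D ≈ 0.73 mA, V_DS ≈ 10 V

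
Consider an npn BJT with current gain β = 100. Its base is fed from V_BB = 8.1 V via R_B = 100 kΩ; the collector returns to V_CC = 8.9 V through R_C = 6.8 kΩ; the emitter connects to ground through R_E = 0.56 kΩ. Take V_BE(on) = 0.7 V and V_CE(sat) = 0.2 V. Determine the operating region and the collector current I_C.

saturation; I_C ≈ 1.2 mA

Assume active: I_B = (8.1 − 0.7)/(100 + 101×0.56) = 0.0473 mA, I_C = β·I_B = 4.73 mA.
Then V_CE = 8.9 − 4.73×6.8 − 4.77×0.56 = -25.9 V < 0.2 V — the active assumption fails.
Re-solve with V_CE = 0.2 V. KCL at the emitter: V_E/R_E = (V_BB−0.7−V_E)/R_B + (V_CC−0.2−V_E)/R_C, giving V_E = 0.697 V.
I_C = (V_CC − 0.2 − V_E)/R_C = (8.7 − 0.697)/6.8 = 1.18 mA.
Check: I_B = (7.4 − 0.697)/100 = 0.067 mA, and β·I_B = 6.7 mA > I_C, confirming saturation.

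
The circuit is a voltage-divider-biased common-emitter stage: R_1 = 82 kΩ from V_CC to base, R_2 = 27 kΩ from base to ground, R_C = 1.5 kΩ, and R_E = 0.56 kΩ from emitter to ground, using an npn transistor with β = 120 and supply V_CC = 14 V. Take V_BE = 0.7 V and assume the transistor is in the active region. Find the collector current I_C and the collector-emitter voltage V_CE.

I_C ≈ 3.8 mA, V_CE ≈ 6.2 V

Thevenize the base divider: V_Th = V_CC·R_2/(R_1+R_2) = 14×27/109 = 3.47 V, R_Th = R_1‖R_2 = 20.3 kΩ.
Base-emitter loop: V_Th = I_B·R_Th + V_BE + (β+1)I_B·R_E, so I_B = (3.47 − 0.7) / (20.3 + 121×0.56) = 0.0314 mA.
I_C = β·I_B = 120×0.0314 = 3.77 mA, and I_E = (β+1)I_B = 3.8 mA.
V_CE = V_CC − I_C·R_C − I_E·R_E = 14 − 3.77×1.5 − 3.8×0.56 = 6.21 V.
V_CE = 6.21 V > 0.2 V confirms active-region operation.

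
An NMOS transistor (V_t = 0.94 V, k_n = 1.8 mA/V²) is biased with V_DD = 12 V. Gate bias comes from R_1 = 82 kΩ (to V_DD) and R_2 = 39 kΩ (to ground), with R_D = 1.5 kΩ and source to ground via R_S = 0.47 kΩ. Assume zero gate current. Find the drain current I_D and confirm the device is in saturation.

V_G = V_DD·R_2/(R_1+R_2) = 12×39/121 = 3.87 V.
Assume saturation: I_D = (k_n/2)(V_GS − V_t)² with V_GS = V_G − I_D·R_S = 3.87 − 0.47·I_D.
Substituting gives 0.199·I_D² − 3.48·I_D + 7.71 = 0, with roots I_D = 2.61 or 14.9 mA.
The root I_D = 14.9 mA gives V_GS = -3.13 V ≤ V_t, so take I_D = 2.61 mA.
Then V_GS = 2.64 V and V_DS = V_DD − I_D(R_D+R_S) = 12 − 2.61×1.97 = 6.86 V.
Saturation requires V_DS ≥ V_GS − V_t = 1.7 V; 6.86 ≥ 1.7 ✓.

I_D ≈ 2.6 mA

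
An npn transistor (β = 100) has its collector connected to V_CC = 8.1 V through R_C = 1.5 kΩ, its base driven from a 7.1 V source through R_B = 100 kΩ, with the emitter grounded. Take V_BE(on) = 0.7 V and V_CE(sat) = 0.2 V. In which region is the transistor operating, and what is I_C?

Assume active: I_B = (7.1 − 0.7)/100 = 0.064 mA, giving I_C = β·I_B = 6.4 mA.
But then V_CE = 8.1 − 6.4×1.5 = -1.5 V < V_CE(sat) = 0.2 V — impossible in the active region.
So the transistor is saturated. With V_CE = 0.2 V, I_C = (V_CC − 0.2)/R_C = 7.9/1.5 = 5.27 mA.
Check: β·I_B = 6.4 mA > I_C = 5.27 mA, confirming saturation.

saturation; I_C ≈ 5.3 mA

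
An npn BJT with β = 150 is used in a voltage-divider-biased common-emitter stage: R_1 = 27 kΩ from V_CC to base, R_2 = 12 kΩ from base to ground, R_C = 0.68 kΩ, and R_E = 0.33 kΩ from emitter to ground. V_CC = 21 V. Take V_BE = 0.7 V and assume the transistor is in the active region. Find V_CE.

Thevenize the base divider: V_Th = V_CC·R_2/(R_1+R_2) = 21×12/39 = 6.46 V, R_Th = R_1‖R_2 = 8.31 kΩ.
Base-emitter loop: V_Th = I_B·R_Th + V_BE + (β+1)I_B·R_E, so I_B = (6.46 − 0.7) / (8.31 + 151×0.33) = 0.0991 mA.
I_C = β·I_B = 150×0.0991 = 14.9 mA, and I_E = (β+1)I_B = 15 mA.
V_CE = V_CC − I_C·R_C − I_E·R_E = 21 − 14.9×0.68 − 15×0.33 = 5.95 V.
V_CE = 5.95 V > 0.2 V confirms active-region operation.

V_CE ≈ 6 V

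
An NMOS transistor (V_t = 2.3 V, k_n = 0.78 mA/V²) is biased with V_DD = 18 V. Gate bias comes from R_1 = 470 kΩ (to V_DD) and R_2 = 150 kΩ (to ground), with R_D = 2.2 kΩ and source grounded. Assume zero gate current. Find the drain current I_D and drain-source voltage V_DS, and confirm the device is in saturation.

V_G = V_DD·R_2/(R_1+R_2) = 18×150/620 = 4.35 V. With the source grounded, V_GS = V_G = 4.35 V.
Assume saturation: I_D = (k_n/2)(V_GS − V_t)² = (0.78/2)×(4.35 − 2.3)² = 0.39×2.05² = 1.65 mA.
V_DS = V_DD − I_D·R_D = 18 − 1.65×2.2 = 14.4 V.
Saturation requires V_DS ≥ V_GS − V_t = 2.05 V; 14.4 ≥ 2.05 ✓.

I_D ≈ 1.6 mA, V_DS ≈ 14 V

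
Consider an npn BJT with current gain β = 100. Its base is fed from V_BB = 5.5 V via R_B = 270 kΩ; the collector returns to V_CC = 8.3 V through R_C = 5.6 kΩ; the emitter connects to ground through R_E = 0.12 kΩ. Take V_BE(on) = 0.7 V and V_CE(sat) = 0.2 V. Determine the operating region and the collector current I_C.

saturation; I_C ≈ 1.4 mA

Assume active: I_B = (5.5 − 0.7)/(270 + 101×0.12) = 0.017 mA, I_C = β·I_B = 1.7 mA.
Then V_CE = 8.3 − 1.7×5.6 − 1.72×0.12 = -1.43 V < 0.2 V — the active assumption fails.
Re-solve with V_CE = 0.2 V. KCL at the emitter: V_E/R_E = (V_BB−0.7−V_E)/R_B + (V_CC−0.2−V_E)/R_C, giving V_E = 0.172 V.
I_C = (V_CC − 0.2 − V_E)/R_C = (8.1 − 0.172)/5.6 = 1.42 mA.
Check: I_B = (4.8 − 0.172)/270 = 0.0171 mA, and β·I_B = 1.71 mA > I_C, confirming saturation.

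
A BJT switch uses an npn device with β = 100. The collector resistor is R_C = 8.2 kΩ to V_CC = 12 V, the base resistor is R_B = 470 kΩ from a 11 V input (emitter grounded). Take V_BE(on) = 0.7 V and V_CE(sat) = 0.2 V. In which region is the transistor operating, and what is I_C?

saturation; I_C ≈ 1.4 mA

Assume active: I_B = (11 − 0.7)/470 = 0.0219 mA, giving I_C = β·I_B = 2.19 mA.
But then V_CE = 12 − 2.19×8.2 = -5.97 V < V_CE(sat) = 0.2 V — impossible in the active region.
So the transistor is saturated. With V_CE = 0.2 V, I_C = (V_CC − 0.2)/R_C = 11.8/8.2 = 1.44 mA.
Check: β·I_B = 2.19 mA > I_C = 1.44 mA, confirming saturation.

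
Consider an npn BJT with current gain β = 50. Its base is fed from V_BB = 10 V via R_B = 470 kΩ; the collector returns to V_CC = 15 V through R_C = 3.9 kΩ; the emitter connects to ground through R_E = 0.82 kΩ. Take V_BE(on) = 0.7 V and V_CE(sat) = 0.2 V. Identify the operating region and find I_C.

active; I_C ≈ 0.91 mA

Assume active. Base-emitter loop: I_B = (V_BB − V_BE)/(R_B + (β+1)R_E) = (10 − 0.7)/(470 + 51×0.82) = 0.0182 mA.
I_C = β·I_B = 50×0.0182 = 0.909 mA.
V_CE = V_CC − I_C·R_C − I_E·R_E = 15 − 0.909×3.9 − 0.927×0.82 = 10.7 V > V_CE(sat), so the active-region assumption holds.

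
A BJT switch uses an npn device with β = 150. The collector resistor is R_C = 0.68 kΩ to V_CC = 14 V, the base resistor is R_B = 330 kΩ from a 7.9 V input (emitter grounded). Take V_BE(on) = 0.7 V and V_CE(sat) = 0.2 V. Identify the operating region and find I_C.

Assume active. Base-emitter loop: I_B = (V_BB − V_BE)/R_B = (7.9 − 0.7)/330 = 0.0218 mA.
I_C = β·I_B = 150×0.0218 = 3.27 mA.
V_CE = V_CC − I_C·R_C = 14 − 3.27×0.68 = 11.8 V > V_CE(sat), so the active-region assumption holds.

active; I_C ≈ 3.3 mA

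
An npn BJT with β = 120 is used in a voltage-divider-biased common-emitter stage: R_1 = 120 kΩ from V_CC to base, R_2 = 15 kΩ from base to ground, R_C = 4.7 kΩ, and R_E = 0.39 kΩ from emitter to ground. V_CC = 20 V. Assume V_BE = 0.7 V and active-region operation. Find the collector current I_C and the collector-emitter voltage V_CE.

Thevenize the base divider: V_Th = V_CC·R_2/(R_1+R_2) = 20×15/135 = 2.22 V, R_Th = R_1‖R_2 = 13.3 kΩ.
Base-emitter loop: V_Th = I_B·R_Th + V_BE + (β+1)I_B·R_E, so I_B = (2.22 − 0.7) / (13.3 + 121×0.39) = 0.0252 mA.
I_C = β·I_B = 120×0.0252 = 3.02 mA, and I_E = (β+1)I_B = 3.04 mA.
V_CE = V_CC − I_C·R_C − I_E·R_E = 20 − 3.02×4.7 − 3.04×0.39 = 4.63 V.
V_CE = 4.63 V > 0.2 V confirms active-region operation.

I_C ≈ 3 mA, V_CE ≈ 4.6 V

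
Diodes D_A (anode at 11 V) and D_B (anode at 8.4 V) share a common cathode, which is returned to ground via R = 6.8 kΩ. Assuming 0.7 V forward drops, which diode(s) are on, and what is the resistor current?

Only D_A conducts; I_R ≈ 1.5 mA

Assume both conduct. Then node N would need to be at both 11−0.7 = 10.3 V and 8.4−0.7 = 7.7 V, which is impossible.
Assume only D_A conducts: V_N = 11 − 0.7 = 10.3 V, so I_R = 10.3/6.8 = 1.51 mA.
Check D_B: its anode-to-cathode voltage is 8.4 − 10.3 = -1.9 V < 0.7 V, so it is off. The assumption is consistent.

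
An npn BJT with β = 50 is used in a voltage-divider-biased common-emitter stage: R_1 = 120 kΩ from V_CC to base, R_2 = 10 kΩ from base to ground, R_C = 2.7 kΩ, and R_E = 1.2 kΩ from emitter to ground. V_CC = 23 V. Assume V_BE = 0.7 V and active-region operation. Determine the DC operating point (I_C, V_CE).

I_C ≈ 0.76 mA, V_CE ≈ 20 V

Thevenize the base divider: V_Th = V_CC·R_2/(R_1+R_2) = 23×10/130 = 1.77 V, R_Th = R_1‖R_2 = 9.23 kΩ.
Base-emitter loop: V_Th = I_B·R_Th + V_BE + (β+1)I_B·R_E, so I_B = (1.77 − 0.7) / (9.23 + 51×1.2) = 0.0152 mA.
I_C = β·I_B = 50×0.0152 = 0.759 mA, and I_E = (β+1)I_B = 0.774 mA.
V_CE = V_CC − I_C·R_C − I_E·R_E = 23 − 0.759×2.7 − 0.774×1.2 = 20 V.
V_CE = 20 V > 0.2 V confirms active-region operation.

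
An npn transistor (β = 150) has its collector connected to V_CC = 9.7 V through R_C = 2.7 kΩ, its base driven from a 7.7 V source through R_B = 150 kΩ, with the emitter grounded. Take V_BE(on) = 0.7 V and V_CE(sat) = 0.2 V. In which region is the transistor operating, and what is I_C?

saturation; I_C ≈ 3.5 mA

Assume active: I_B = (7.7 − 0.7)/150 = 0.0467 mA, giving I_C = β·I_B = 7 mA.
But then V_CE = 9.7 − 7×2.7 = -9.2 V < V_CE(sat) = 0.2 V — impossible in the active region.
So the transistor is saturated. With V_CE = 0.2 V, I_C = (V_CC − 0.2)/R_C = 9.5/2.7 = 3.52 mA.
Check: β·I_B = 7 mA > I_C = 3.52 mA, confirming saturation.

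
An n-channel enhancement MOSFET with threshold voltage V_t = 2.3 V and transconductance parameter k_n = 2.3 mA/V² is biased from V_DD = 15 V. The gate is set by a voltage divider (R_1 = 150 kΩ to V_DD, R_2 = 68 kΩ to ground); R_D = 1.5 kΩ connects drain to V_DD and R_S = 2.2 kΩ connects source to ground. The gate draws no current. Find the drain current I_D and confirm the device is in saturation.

I_D ≈ 0.72 mA

V_G = V_DD·R_2/(R_1+R_2) = 15×68/218 = 4.68 V.
Assume saturation: I_D = (k_n/2)(V_GS − V_t)² with V_GS = V_G − I_D·R_S = 4.68 − 2.2·I_D.
Substituting gives 5.57·I_D² − 13·I_D + 6.51 = 0, with roots I_D = 0.721 or 1.62 mA.
The root I_D = 1.62 mA gives V_GS = 1.11 V ≤ V_t, so take I_D = 0.721 mA.
Then V_GS = 3.09 V and V_DS = V_DD − I_D(R_D+R_S) = 15 − 0.721×3.7 = 12.3 V.
Saturation requires V_DS ≥ V_GS − V_t = 0.792 V; 12.3 ≥ 0.792 ✓.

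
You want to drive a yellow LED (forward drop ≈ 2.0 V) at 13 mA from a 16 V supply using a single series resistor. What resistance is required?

R ≈ 1.1 kΩ

The resistor drops V_S − V_D = 16 − 2.0 = 14 V at 13 mA.
R = 14 V / 13 mA = 1.08 kΩ.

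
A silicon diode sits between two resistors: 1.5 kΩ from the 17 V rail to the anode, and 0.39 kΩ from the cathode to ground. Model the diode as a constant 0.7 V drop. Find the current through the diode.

The two resistors are in series with the diode, so KVL gives 17 = I·1.5 + 0.7 + I·0.39.
I = (17 − 0.7) / (1.5 + 0.39) kΩ = 16.3 / 1.89 = 8.62 mA.

I ≈ 8.6 mA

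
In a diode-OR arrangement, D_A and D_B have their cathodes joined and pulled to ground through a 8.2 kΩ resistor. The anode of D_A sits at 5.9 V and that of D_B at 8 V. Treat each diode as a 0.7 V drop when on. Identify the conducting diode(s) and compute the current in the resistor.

Only D_B conducts; I_R ≈ 0.89 mA

Assume both conduct. Then node N would need to be at both 5.9−0.7 = 5.2 V and 8−0.7 = 7.3 V, which is impossible.
Assume only D_B conducts: V_N = 8 − 0.7 = 7.3 V, so I_R = 7.3/8.2 = 0.89 mA.
Check D_A: its anode-to-cathode voltage is 5.9 − 7.3 = -1.4 V < 0.7 V, so it is off. The assumption is consistent.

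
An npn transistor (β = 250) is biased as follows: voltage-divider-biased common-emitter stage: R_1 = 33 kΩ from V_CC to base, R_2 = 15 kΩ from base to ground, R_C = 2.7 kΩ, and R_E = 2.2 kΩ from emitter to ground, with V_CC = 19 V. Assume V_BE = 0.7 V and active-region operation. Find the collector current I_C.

I_C ≈ 2.3 mA

Thevenize the base divider: V_Th = V_CC·R_2/(R_1+R_2) = 19×15/48 = 5.94 V, R_Th = R_1‖R_2 = 10.3 kΩ.
Base-emitter loop: V_Th = I_B·R_Th + V_BE + (β+1)I_B·R_E, so I_B = (5.94 − 0.7) / (10.3 + 251×2.2) = 0.00931 mA.
I_C = β·I_B = 250×0.00931 = 2.33 mA, and I_E = (β+1)I_B = 2.34 mA.
V_CE = V_CC − I_C·R_C − I_E·R_E = 19 − 2.33×2.7 − 2.34×2.2 = 7.57 V.
V_CE = 7.57 V > 0.2 V confirms active-region operation.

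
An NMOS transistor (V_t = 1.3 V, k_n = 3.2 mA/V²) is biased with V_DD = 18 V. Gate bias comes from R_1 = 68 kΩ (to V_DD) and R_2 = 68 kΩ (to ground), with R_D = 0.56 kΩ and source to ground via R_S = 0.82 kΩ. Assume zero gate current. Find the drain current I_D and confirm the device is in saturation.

V_G = V_DD·R_2/(R_1+R_2) = 18×68/136 = 9 V.
Assume saturation: I_D = (k_n/2)(V_GS − V_t)² with V_GS = V_G − I_D·R_S = 9 − 0.82·I_D.
Substituting gives 1.08·I_D² − 21.2·I_D + 94.9 = 0, with roots I_D = 6.86 or 12.8 mA.
The root I_D = 12.8 mA gives V_GS = -1.53 V ≤ V_t, so take I_D = 6.86 mA.
Then V_GS = 3.37 V and V_DS = V_DD − I_D(R_D+R_S) = 18 − 6.86×1.38 = 8.53 V.
Saturation requires V_DS ≥ V_GS − V_t = 2.07 V; 8.53 ≥ 2.07 ✓.

I_D ≈ 6.9 mA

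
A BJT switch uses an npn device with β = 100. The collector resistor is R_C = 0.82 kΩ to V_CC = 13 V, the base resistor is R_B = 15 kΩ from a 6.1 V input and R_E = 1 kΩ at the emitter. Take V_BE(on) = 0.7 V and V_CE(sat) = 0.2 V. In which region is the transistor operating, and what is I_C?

Assume active. Base-emitter loop: I_B = (V_BB − V_BE)/(R_B + (β+1)R_E) = (6.1 − 0.7)/(15 + 101×1) = 0.0466 mA.
I_C = β·I_B = 100×0.0466 = 4.66 mA.
V_CE = V_CC − I_C·R_C − I_E·R_E = 13 − 4.66×0.82 − 4.7×1 = 4.48 V > V_CE(sat), so the active-region assumption holds.

active; I_C ≈ 4.7 mA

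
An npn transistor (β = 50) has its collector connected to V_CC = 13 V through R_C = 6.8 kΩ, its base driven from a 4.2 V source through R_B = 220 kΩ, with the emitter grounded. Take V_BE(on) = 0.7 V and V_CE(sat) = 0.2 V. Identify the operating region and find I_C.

Assume active. Base-emitter loop: I_B = (V_BB − V_BE)/R_B = (4.2 − 0.7)/220 = 0.0159 mA.
I_C = β·I_B = 50×0.0159 = 0.795 mA.
V_CE = V_CC − I_C·R_C = 13 − 0.795×6.8 = 7.59 V > V_CE(sat), so the active-region assumption holds.

active; I_C ≈ 0.8 mA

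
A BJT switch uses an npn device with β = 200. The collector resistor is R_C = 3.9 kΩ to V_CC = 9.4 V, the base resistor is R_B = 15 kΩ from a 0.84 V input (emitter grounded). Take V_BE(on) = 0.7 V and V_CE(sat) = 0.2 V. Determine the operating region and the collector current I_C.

active; I_C ≈ 1.9 mA

Assume active. Base-emitter loop: I_B = (V_BB − V_BE)/R_B = (0.84 − 0.7)/15 = 0.00933 mA.
I_C = β·I_B = 200×0.00933 = 1.87 mA.
V_CE = V_CC − I_C·R_C = 9.4 − 1.87×3.9 = 2.12 V > V_CE(sat), so the active-region assumption holds.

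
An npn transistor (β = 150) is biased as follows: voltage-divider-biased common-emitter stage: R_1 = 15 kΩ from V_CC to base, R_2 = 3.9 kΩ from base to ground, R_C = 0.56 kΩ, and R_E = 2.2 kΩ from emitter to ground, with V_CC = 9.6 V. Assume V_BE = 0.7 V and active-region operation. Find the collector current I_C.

I_C ≈ 0.57 mA

Thevenize the base divider: V_Th = V_CC·R_2/(R_1+R_2) = 9.6×3.9/18.9 = 1.98 V, R_Th = R_1‖R_2 = 3.1 kΩ.
Base-emitter loop: V_Th = I_B·R_Th + V_BE + (β+1)I_B·R_E, so I_B = (1.98 − 0.7) / (3.1 + 151×2.2) = 0.00382 mA.
I_C = β·I_B = 150×0.00382 = 0.573 mA, and I_E = (β+1)I_B = 0.577 mA.
V_CE = V_CC − I_C·R_C − I_E·R_E = 9.6 − 0.573×0.56 − 0.577×2.2 = 8.01 V.
V_CE = 8.01 V > 0.2 V confirms active-region operation.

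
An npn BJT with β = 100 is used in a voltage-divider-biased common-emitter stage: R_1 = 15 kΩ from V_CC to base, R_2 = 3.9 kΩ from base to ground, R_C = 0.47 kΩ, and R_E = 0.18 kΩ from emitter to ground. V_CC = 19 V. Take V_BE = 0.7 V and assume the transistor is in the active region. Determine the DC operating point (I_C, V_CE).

Thevenize the base divider: V_Th = V_CC·R_2/(R_1+R_2) = 19×3.9/18.9 = 3.92 V, R_Th = R_1‖R_2 = 3.1 kΩ.
Base-emitter loop: V_Th = I_B·R_Th + V_BE + (β+1)I_B·R_E, so I_B = (3.92 − 0.7) / (3.1 + 101×0.18) = 0.151 mA.
I_C = β·I_B = 100×0.151 = 15.1 mA, and I_E = (β+1)I_B = 15.3 mA.
V_CE = V_CC − I_C·R_C − I_E·R_E = 19 − 15.1×0.47 − 15.3×0.18 = 9.13 V.
V_CE = 9.13 V > 0.2 V confirms active-region operation.

I_C ≈ 15 mA, V_CE ≈ 9.1 V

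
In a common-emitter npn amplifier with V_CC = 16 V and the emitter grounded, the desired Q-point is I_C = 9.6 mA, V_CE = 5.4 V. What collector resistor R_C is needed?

Collector loop: V_CC = I_C·R_C + V_CE.
R_C = (V_CC − V_CE)/I_C = (16 − 5.4)/9.6 = 1.1 kΩ.

R_C ≈ 1.1 kΩ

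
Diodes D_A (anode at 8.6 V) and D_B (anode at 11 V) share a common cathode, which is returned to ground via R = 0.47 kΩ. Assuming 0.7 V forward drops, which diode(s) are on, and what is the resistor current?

Only D_B conducts; I_R ≈ 22 mA

Assume both conduct. Then node N would need to be at both 8.6−0.7 = 7.9 V and 11−0.7 = 10.3 V, which is impossible.
Assume only D_B conducts: V_N = 11 − 0.7 = 10.3 V, so I_R = 10.3/0.47 = 21.9 mA.
Check D_A: its anode-to-cathode voltage is 8.6 − 10.3 = -1.7 V < 0.7 V, so it is off. The assumption is consistent.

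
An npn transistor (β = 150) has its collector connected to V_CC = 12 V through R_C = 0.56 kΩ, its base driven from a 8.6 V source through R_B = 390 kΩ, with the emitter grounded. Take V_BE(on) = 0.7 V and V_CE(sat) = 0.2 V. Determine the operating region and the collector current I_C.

Assume active. Base-emitter loop: I_B = (V_BB − V_BE)/R_B = (8.6 − 0.7)/390 = 0.0203 mA.
I_C = β·I_B = 150×0.0203 = 3.04 mA.
V_CE = V_CC − I_C·R_C = 12 − 3.04×0.56 = 10.3 V > V_CE(sat), so the active-region assumption holds.

active; I_C ≈ 3 mA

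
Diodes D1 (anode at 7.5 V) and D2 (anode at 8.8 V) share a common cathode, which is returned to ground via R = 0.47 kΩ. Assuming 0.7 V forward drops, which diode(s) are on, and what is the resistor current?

Only D2 conducts; I_R ≈ 17 mA

Assume both conduct. Then node N would need to be at both 7.5−0.7 = 6.8 V and 8.8−0.7 = 8.1 V, which is impossible.
Assume only D2 conducts: V_N = 8.8 − 0.7 = 8.1 V, so I_R = 8.1/0.47 = 17.2 mA.
Check D1: its anode-to-cathode voltage is 7.5 − 8.1 = -0.6 V < 0.7 V, so it is off. The assumption is consistent.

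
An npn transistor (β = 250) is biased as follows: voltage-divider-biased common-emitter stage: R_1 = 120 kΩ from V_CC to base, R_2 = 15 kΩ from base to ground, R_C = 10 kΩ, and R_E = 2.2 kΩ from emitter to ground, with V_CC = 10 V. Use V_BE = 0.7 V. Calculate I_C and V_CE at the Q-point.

Thevenize the base divider: V_Th = V_CC·R_2/(R_1+R_2) = 10×15/135 = 1.11 V, R_Th = R_1‖R_2 = 13.3 kΩ.
Base-emitter loop: V_Th = I_B·R_Th + V_BE + (β+1)I_B·R_E, so I_B = (1.11 − 0.7) / (13.3 + 251×2.2) = 0.000727 mA.
I_C = β·I_B = 250×0.000727 = 0.182 mA, and I_E = (β+1)I_B = 0.182 mA.
V_CE = V_CC − I_C·R_C − I_E·R_E = 10 − 0.182×10 − 0.182×2.2 = 7.78 V.
V_CE = 7.78 V > 0.2 V confirms active-region operation.

I_C ≈ 0.18 mA, V_CE ≈ 7.8 V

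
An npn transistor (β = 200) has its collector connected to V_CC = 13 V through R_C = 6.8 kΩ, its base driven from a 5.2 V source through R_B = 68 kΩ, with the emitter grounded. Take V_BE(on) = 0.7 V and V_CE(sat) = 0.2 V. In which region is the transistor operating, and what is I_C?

Assume active: I_B = (5.2 − 0.7)/68 = 0.0662 mA, giving I_C = β·I_B = 13.2 mA.
But then V_CE = 13 − 13.2×6.8 = -77 V < V_CE(sat) = 0.2 V — impossible in the active region.
So the transistor is saturated. With V_CE = 0.2 V, I_C = (V_CC − 0.2)/R_C = 12.8/6.8 = 1.88 mA.
Check: β·I_B = 13.2 mA > I_C = 1.88 mA, confirming saturation.

saturation; I_C ≈ 1.9 mA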